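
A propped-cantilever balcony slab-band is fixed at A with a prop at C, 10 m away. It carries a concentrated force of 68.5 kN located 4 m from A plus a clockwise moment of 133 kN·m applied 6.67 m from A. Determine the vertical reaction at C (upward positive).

R_C = 31.99 kN

Remove the prop at C; the released (primary) structure is a cantilever built in at A.
Deflection at C on the released cantilever, summing each load's contribution:
  point load 68.5 at a = 4: Pa²(3L − a)/(6EI) = 4749/EI
  clockwise couple 133 at a = 6.67: M₀a(2L − a)/(2EI) = 5913/EI
  δ_0 = 10662/EI
Tip deflection under a unit load at C: L³/(3EI) = 333.3/EI.
Compatibility at C: δ_0 − R_C·δ_{CC} = 0, so R_C = 10662/333.3 = 31.99 kN.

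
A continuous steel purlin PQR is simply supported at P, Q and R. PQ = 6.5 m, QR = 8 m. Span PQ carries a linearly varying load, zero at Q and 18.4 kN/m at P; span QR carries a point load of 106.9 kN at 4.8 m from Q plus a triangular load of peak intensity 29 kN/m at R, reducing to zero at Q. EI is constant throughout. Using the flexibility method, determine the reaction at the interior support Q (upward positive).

R_Q = 145.8 kN

Take M_Q as the redundant. Released structure: two simple spans PQ and QR with a hinge at Q.
End slopes at the hinge Q, treating each span as simply supported:
  span PQ: triangular load, peak 18.4: 7w₀L³/(360EI) = 98.25/EI
  span QR: point load 106.9 at a = 4.8: Pab(L + b)/(6LEI) = 383.1/EI
  span QR: triangular load, peak 29: 7w₀L³/(360EI) = 288.7/EI
  relative rotation θ_0 = (98.25 + 671.8)/EI = 770.1/EI
A unit hogging moment at Q produces rotation L₁/(3EI) + L₂/(3EI) = 4.833/EI.
Slope continuity at Q: θ_0 = M_Q·4.833/EI, so M_Q = 770.1/4.833 = 159.3 kN·m (hogging).
Span PQ, ΣM about P with M_Q applied at Q: R_Q^{PQ}·6.5 = 129.6 + 159.3, so R_Q^{PQ} = 44.45 kN and R_P = 59.8 − 44.45 = 15.35 kN.
Span QR, ΣM about R: R_Q^{QR}·8 = 651.4 + 159.3, so R_Q^{QR} = 101.3 kN and R_R = 222.9 − 101.3 = 121.6 kN.
R_Q = 44.45 + 101.3 = 145.8 kN.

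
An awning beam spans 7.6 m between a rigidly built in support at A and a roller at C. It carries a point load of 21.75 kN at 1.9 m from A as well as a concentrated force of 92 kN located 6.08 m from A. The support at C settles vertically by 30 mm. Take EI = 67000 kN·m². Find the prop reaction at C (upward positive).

Remove the prop at C; the released (primary) structure is a cantilever built in at A.
Deflection at C on the released cantilever, summing each load's contribution:
  point load 21.75 at a = 1.9: Pa²(3L − a)/(6EI) = 273.5/EI
  point load 92 at a = 6.08: Pa²(3L − a)/(6EI) = 9477/EI
  δ_0 = 9751/EI
Flexibility coefficient — unit upward force at C: δ_{CC} = L³/(3EI) = 146.3/EI.
With EI = 67000 kN·m²: δ_0 = 0.14553 m and δ_{CC} = 0.002184 m/kN.
Compatibility — the beam at C must follow the support down by 0.03 m: δ_0 − R_C·δ_{CC} = 0.03, so R_C = (0.14553 − 0.03)/0.002184 = 52.9 kN.

R_C = 52.9 kN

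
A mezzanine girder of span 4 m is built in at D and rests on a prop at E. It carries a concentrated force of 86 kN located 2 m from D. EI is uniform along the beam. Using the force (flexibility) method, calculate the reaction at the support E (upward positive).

R_E = 26.88 kN

Choose R_E as the redundant. The primary structure is the cantilever fixed at D.
Downward deflection at the released point E due to the loads:
  point load 86 at a = 2: Pa²(3L − a)/(6EI) = 573.3/EI
Flexibility coefficient — unit upward force at E: δ_{EE} = L³/(3EI) = 21.33/EI.
Compatibility at E: δ_0 − R_E·δ_{EE} = 0, so R_E = 573.3/21.33 = 26.88 kN.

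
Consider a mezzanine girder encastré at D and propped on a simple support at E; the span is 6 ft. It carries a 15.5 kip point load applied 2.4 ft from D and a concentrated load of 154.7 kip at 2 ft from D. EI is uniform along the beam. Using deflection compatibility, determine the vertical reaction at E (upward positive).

R_E = 26.14 kip

Choose R_E as the redundant. The primary structure is the cantilever fixed at D.
Deflection at E on the released cantilever, summing each load's contribution:
  point load 15.5 at a = 2.4: Pa²(3L − a)/(6EI) = 232.1/EI
  point load 154.7 at a = 2: Pa²(3L − a)/(6EI) = 1650/EI
  δ_0 = 1882/EI
Flexibility coefficient — unit upward force at E: δ_{EE} = L³/(3EI) = 72/EI.
Compatibility at E: δ_0 − R_E·δ_{EE} = 0, so R_E = 1882/72 = 26.14 kip.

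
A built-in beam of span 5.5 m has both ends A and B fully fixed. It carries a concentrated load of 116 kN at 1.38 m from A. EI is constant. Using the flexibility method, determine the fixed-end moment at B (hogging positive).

Release both end moments; the primary structure is a simply-supported span AB with redundants M_A and M_B.
Simple-span end rotations at A and B under the given loads:
  at A: point load 116 at a = 1.38: Pab(L + b)/(6LEI) = 192.3/EI
  at B: point load 116 at a = 1.38: Pab(L + a)/(6LEI) = 137.5/EI
  θ_A0 = 192.3/EI,  θ_B0 = 137.5/EI
Flexibility coefficients: a unit moment at one end gives L/(3EI) there and L/(6EI) at the far end, so f₁₁ = f₂₂ = 1.833/EI and f₁₂ = f₂₁ = 0.9167/EI.
Compatibility — zero rotation at each built-in end:
  1.833 M_A + 0.9167 M_B = 192.3
  0.9167 M_A + 1.833 M_B = 137.5
Solving the pair gives M_A = 89.83 kN·m and M_B = 30.09 kN·m (hogging).

M_B = 30.09 kN·m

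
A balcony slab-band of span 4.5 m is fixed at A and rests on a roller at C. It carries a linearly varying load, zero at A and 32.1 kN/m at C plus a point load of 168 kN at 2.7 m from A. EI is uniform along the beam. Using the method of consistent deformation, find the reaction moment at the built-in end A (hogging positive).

Take the reaction at C as the redundant and release it; the primary structure is a cantilever fixed at A.
Downward deflection at the released point C due to the loads:
  triangular load, peak 32.1 at the free end: 11w₀L⁴/(120EI) = 1207/EI
  point load 168 at a = 2.7: Pa²(3L − a)/(6EI) = 2204/EI
  δ_0 = 3411/EI
Flexibility coefficient — unit upward force at C: δ_{CC} = L³/(3EI) = 30.38/EI.
The prop prevents deflection at C: R_C = δ_0/δ_{CC} = 3411/30.38 = 112.3 kN.
Moment equilibrium about A: M_A = Σ(load moments about A) − R_C·L = 670.3 − 112.3×4.5 = 164.9 kN·m.

M_A = 164.9 kN·m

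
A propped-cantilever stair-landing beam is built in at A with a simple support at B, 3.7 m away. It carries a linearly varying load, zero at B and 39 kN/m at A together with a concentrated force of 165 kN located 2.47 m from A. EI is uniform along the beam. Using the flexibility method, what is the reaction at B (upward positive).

Choose R_B as the redundant. The primary structure is the cantilever fixed at A.
Primary-structure tip deflection at B by superposition:
  triangular load, peak 39 at the fixed end: w₀L⁴/(30EI) = 243.6/EI
  point load 165 at a = 2.47: Pa²(3L − a)/(6EI) = 1448/EI
  δ_0 = 1692/EI
Tip deflection under a unit load at B: L³/(3EI) = 16.88/EI.
Compatibility at B: δ_0 − R_B·δ_{BB} = 0, so R_B = 1692/16.88 = 100.2 kN.

R_B = 100.2 kN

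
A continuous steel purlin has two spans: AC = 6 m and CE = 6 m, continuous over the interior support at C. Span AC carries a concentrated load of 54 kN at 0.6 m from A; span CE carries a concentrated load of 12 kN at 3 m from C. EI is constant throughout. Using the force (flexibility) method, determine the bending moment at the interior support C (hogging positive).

M_C = 14.77 kN·m

Release continuity at C by inserting a hinge; the redundant is the internal moment M_C. The primary structure is two simply-supported spans AC and CE.
End slopes at the hinge C, treating each span as simply supported:
  span AC: point load 54 at a = 0.6: Pab(L + a)/(6LEI) = 32.08/EI
  span CE: point load 12 at a = 3: Pab(L + b)/(6LEI) = 27/EI
  relative rotation θ_0 = (32.08 + 27)/EI = 59.08/EI
A unit hogging moment at C produces rotation L₁/(3EI) + L₂/(3EI) = 4/EI.
Compatibility: M_C·(L₁+L₂)/(3EI) = θ_0, giving M_C = 14.77 kN·m (hogging).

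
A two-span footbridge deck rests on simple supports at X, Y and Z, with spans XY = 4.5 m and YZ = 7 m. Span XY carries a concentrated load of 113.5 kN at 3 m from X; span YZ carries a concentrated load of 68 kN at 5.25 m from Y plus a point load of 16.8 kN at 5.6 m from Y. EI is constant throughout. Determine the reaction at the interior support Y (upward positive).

Insert a hinge at Y; M_Y is the redundant, and each span becomes simply supported.
End slopes at the hinge Y, treating each span as simply supported:
  span XY: point load 113.5 at a = 3: Pab(L + a)/(6LEI) = 141.9/EI
  span YZ: point load 68 at a = 5.25: Pab(L + b)/(6LEI) = 130.2/EI
  span YZ: point load 16.8 at a = 5.6: Pab(L + b)/(6LEI) = 26.34/EI
  relative rotation θ_0 = (141.9 + 156.5)/EI = 298.4/EI
A unit hogging moment at Y produces rotation L₁/(3EI) + L₂/(3EI) = 3.833/EI.
Compatibility: M_Y·(L₁+L₂)/(3EI) = θ_0, giving M_Y = 77.84 kN·m (hogging).
Span XY, ΣM about X with M_Y applied at Y: R_Y^{XY}·4.5 = 340.5 + 77.84, so R_Y^{XY} = 92.96 kN and R_X = 113.5 − 92.96 = 20.54 kN.
Span YZ, ΣM about Z: R_Y^{YZ}·7 = 142.5 + 77.84, so R_Y^{YZ} = 31.48 kN and R_Z = 84.8 − 31.48 = 53.32 kN.
R_Y = 92.96 + 31.48 = 124.4 kN.

R_Y = 124.4 kN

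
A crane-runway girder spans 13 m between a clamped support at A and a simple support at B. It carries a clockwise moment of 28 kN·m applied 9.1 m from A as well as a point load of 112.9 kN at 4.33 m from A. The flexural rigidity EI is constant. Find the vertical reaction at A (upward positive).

R_A = 93.26 kN

Remove the prop at B; the released (primary) structure is a cantilever built in at A.
Downward deflection at the released point B due to the loads:
  clockwise couple 28 at a = 9.1: M₀a(2L − a)/(2EI) = 2153/EI
  point load 112.9 at a = 4.33: Pa²(3L − a)/(6EI) = 12231/EI
  δ_0 = 14384/EI
Flexibility coefficient — unit upward force at B: δ_{BB} = L³/(3EI) = 732.3/EI.
The prop prevents deflection at B: R_B = δ_0/δ_{BB} = 14384/732.3 = 19.64 kN.
Vertical equilibrium: R_A = ΣP − R_B = 112.9 − 19.64 = 93.26 kN.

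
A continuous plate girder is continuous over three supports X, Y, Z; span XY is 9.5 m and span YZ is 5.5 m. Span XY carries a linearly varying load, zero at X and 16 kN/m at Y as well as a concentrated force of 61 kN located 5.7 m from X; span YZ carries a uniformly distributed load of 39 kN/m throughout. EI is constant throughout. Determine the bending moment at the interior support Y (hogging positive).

Insert a hinge at Y; M_Y is the redundant, and each span becomes simply supported.
End slopes at the hinge Y, treating each span as simply supported:
  span XY: triangular load, peak 16: w₀L³/(45EI) = 304.8/EI
  span XY: point load 61 at a = 5.7: Pab(L + a)/(6LEI) = 352.3/EI
  span YZ: UDL 39: wL³/(24EI) = 270.4/EI
  relative rotation θ_0 = (657.2 + 270.4)/EI = 927.5/EI
A unit hogging moment at Y produces rotation L₁/(3EI) + L₂/(3EI) = 5/EI.
Compatibility: M_Y·(L₁+L₂)/(3EI) = θ_0, giving M_Y = 185.5 kN·m (hogging).

M_Y = 185.5 kN·m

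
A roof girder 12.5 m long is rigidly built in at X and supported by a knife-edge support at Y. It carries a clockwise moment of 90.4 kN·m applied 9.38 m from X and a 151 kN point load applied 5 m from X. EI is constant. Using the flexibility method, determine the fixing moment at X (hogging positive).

M_X = 325.6 kN·m

Take the reaction at Y as the redundant and release it; the primary structure is a cantilever fixed at X.
Deflection at Y on the released cantilever, summing each load's contribution:
  clockwise couple 90.4 at a = 9.38: M₀a(2L − a)/(2EI) = 6623/EI
  point load 151 at a = 5: Pa²(3L − a)/(6EI) = 20448/EI
  δ_0 = 27070/EI
Tip deflection under a unit load at Y: L³/(3EI) = 651/EI.
The prop prevents deflection at Y: R_Y = δ_0/δ_{YY} = 27070/651 = 41.58 kN.
Moment equilibrium about X: M_X = Σ(load moments about X) − R_Y·L = 845.4 − 41.58×12.5 = 325.6 kN·m.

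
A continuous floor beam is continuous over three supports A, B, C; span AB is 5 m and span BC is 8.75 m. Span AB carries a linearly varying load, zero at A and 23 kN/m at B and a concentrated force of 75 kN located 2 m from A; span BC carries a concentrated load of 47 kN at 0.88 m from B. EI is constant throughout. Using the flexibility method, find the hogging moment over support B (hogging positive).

M_B = 59.33 kN·m

Insert a hinge at B; M_B is the redundant, and each span becomes simply supported.
Rotations at B on the released spans (each span's end-slope, ×1/EI):
  span AB: triangular load, peak 23: w₀L³/(45EI) = 63.89/EI
  span AB: point load 75 at a = 2: Pab(L + a)/(6LEI) = 105/EI
  span BC: point load 47 at a = 0.88: Pab(L + b)/(6LEI) = 103/EI
  relative rotation θ_0 = (168.9 + 103)/EI = 271.9/EI
A unit hogging moment at B produces rotation L₁/(3EI) + L₂/(3EI) = 4.583/EI.
Compatibility: M_B·(L₁+L₂)/(3EI) = θ_0, giving M_B = 59.33 kN·m (hogging).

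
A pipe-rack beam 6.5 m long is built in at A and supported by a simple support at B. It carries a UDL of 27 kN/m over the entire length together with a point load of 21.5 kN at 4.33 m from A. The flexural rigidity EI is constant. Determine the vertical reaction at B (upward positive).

Choose R_B as the redundant. The primary structure is the cantilever fixed at A.
Downward deflection at the released point B due to the loads:
  UDL 27: wL⁴/(8EI) = 6025/EI
  point load 21.5 at a = 4.33: Pa²(3L − a)/(6EI) = 1019/EI
  δ_0 = 7044/EI
Tip deflection under a unit load at B: L³/(3EI) = 91.54/EI.
Compatibility at B: δ_0 − R_B·δ_{BB} = 0, so R_B = 7044/91.54 = 76.95 kN.

R_B = 76.95 kN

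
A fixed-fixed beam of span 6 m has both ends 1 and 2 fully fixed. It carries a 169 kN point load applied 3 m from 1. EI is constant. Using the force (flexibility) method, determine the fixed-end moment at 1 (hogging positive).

M_1 = 126.8 kN·m

Release both end moments; the primary structure is a simply-supported span 12 with redundants M_1 and M_2.
On the primary (simply-supported) span, the end slopes from the loading are:
  at 1: point load 169 at a = 3: Pab(L + b)/(6LEI) = 380.2/EI
  at 2: point load 169 at a = 3: Pab(L + a)/(6LEI) = 380.2/EI
  θ_10 = 380.2/EI,  θ_20 = 380.2/EI
Flexibility coefficients: a unit moment at one end gives L/(3EI) there and L/(6EI) at the far end, so f₁₁ = f₂₂ = 2/EI and f₁₂ = f₂₁ = 1/EI.
Compatibility — zero rotation at each built-in end:
  2 M_1 + 1 M_2 = 380.2
  1 M_1 + 2 M_2 = 380.2
Solving the pair gives M_1 = 126.8 kN·m and M_2 = 126.8 kN·m (hogging).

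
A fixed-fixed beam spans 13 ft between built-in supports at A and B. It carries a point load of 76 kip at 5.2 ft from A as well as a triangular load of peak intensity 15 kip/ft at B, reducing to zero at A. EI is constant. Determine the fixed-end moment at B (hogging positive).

Take the two fixed-end moments M_A, M_B as redundants; the released structure is the simple span AB.
On the primary (simply-supported) span, the end slopes from the loading are:
  at A: point load 76 at a = 5.2: Pab(L + b)/(6LEI) = 822/EI
  at B: point load 76 at a = 5.2: Pab(L + a)/(6LEI) = 719.3/EI
  at A: triangular load, peak 15: 7w₀L³/(360EI) = 640.8/EI
  at B: triangular load, peak 15: w₀L³/(45EI) = 732.3/EI
  θ_A0 = 1463/EI,  θ_B0 = 1452/EI
Flexibility coefficients: a unit moment at one end gives L/(3EI) there and L/(6EI) at the far end, so f₁₁ = f₂₂ = 4.333/EI and f₁₂ = f₂₁ = 2.167/EI.
Compatibility — zero rotation at each built-in end:
  4.333 M_A + 2.167 M_B = 1463
  2.167 M_A + 4.333 M_B = 1452
Solving the pair gives M_A = 226.8 kip·ft and M_B = 221.6 kip·ft (hogging).

M_B = 221.6 kip·ft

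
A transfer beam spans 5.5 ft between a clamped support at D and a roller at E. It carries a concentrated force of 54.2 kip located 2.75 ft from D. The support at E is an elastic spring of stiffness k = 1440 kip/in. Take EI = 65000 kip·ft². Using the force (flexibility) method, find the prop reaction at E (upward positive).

R_E = 15.86 kip

Choose R_E as the redundant. The primary structure is the cantilever fixed at D.
Downward deflection at the released point E due to the loads:
  point load 54.2 at a = 2.75: Pa²(3L − a)/(6EI) = 939.3/EI
Flexibility coefficient — unit upward force at E: δ_{EE} = L³/(3EI) = 55.46/EI.
With EI = 65000 kip·ft²: δ_0 = 0.014451 ft and δ_{EE} = 0.000853 ft/kip.
Compatibility — the spring shortens by R_E/k under the reaction it provides: δ_0 − R_E·δ_{EE} = R_E/k. With 1/k = 1/(1440×12) ft/kip = 0.000058 ft/kip, R_E = δ_0 / (δ_{EE} + 1/k) = 0.014451 / (0.000853 + 0.000058) = 15.86 kip.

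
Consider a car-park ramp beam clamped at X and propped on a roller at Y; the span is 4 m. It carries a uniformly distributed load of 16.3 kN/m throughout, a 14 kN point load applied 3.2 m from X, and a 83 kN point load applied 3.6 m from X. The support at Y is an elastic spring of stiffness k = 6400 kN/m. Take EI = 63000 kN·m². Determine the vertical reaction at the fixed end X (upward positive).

R_X = 90.42 kN

Remove the prop at Y; the released (primary) structure is a cantilever built in at X.
Primary-structure tip deflection at Y by superposition:
  UDL 16.3: wL⁴/(8EI) = 521.6/EI
  point load 14 at a = 3.2: Pa²(3L − a)/(6EI) = 210.3/EI
  point load 83 at a = 3.6: Pa²(3L − a)/(6EI) = 1506/EI
  δ_0 = 2238/EI
Tip deflection under a unit load at Y: L³/(3EI) = 21.33/EI.
With EI = 63000 kN·m²: δ_0 = 0.035521 m and δ_{YY} = 0.000339 m/kN.
Compatibility — the spring shortens by R_Y/k under the reaction it provides: δ_0 − R_Y·δ_{YY} = R_Y/k. With 1/k = 0.000156 m/kN, R_Y = δ_0 / (δ_{YY} + 1/k) = 0.035521 / (0.000339 + 0.000156) = 71.78 kN.
Vertical equilibrium: R_X = ΣP − R_Y = 162.2 − 71.78 = 90.42 kN.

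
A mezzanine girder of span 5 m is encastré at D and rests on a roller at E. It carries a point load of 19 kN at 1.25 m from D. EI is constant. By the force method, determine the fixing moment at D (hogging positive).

Take the reaction at E as the redundant and release it; the primary structure is a cantilever fixed at D.
Downward deflection at the released point E due to the loads:
  point load 19 at a = 1.25: Pa²(3L − a)/(6EI) = 68.03/EI
Flexibility coefficient — unit upward force at E: δ_{EE} = L³/(3EI) = 41.67/EI.
The prop prevents deflection at E: R_E = δ_0/δ_{EE} = 68.03/41.67 = 1.633 kN.
Moment equilibrium about D: M_D = Σ(load moments about D) − R_E·L = 23.75 − 1.633×5 = 15.59 kN·m.

M_D = 15.59 kN·m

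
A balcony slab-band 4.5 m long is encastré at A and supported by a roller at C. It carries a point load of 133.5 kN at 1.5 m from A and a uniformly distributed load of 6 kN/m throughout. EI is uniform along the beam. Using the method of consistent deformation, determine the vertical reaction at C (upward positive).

Release the roller at C. Primary structure: cantilever fixed at A.
Primary-structure tip deflection at C by superposition:
  point load 133.5 at a = 1.5: Pa²(3L − a)/(6EI) = 600.8/EI
  UDL 6: wL⁴/(8EI) = 307.5/EI
  δ_0 = 908.3/EI
Flexibility coefficient — unit upward force at C: δ_{CC} = L³/(3EI) = 30.38/EI.
Compatibility at C: δ_0 − R_C·δ_{CC} = 0, so R_C = 908.3/30.38 = 29.9 kN.

R_C = 29.9 kN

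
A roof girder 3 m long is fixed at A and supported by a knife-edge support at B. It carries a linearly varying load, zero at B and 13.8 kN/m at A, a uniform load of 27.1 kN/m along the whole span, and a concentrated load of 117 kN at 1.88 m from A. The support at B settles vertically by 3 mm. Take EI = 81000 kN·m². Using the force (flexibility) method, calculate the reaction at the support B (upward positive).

R_B = 62.15 kN

Remove the prop at B; the released (primary) structure is a cantilever built in at A.
Free-end deflection of the primary structure under the applied loading (downward +):
  triangular load, peak 13.8 at the fixed end: w₀L⁴/(30EI) = 37.26/EI
  UDL 27.1: wL⁴/(8EI) = 274.4/EI
  point load 117 at a = 1.88: Pa²(3L − a)/(6EI) = 490.7/EI
  δ_0 = 802.4/EI
Flexibility coefficient — unit upward force at B: δ_{BB} = L³/(3EI) = 9/EI.
With EI = 81000 kN·m²: δ_0 = 0.009906 m and δ_{BB} = 0.000111 m/kN.
Compatibility — the beam at B must follow the support down by 0.003 m: δ_0 − R_B·δ_{BB} = 0.003, so R_B = (0.009906 − 0.003)/0.000111 = 62.15 kN.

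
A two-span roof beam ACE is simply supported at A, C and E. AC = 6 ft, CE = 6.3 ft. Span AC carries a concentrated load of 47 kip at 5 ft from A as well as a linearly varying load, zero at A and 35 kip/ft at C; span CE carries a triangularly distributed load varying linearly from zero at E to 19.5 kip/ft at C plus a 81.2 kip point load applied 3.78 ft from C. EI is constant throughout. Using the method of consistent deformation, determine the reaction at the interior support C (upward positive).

Insert a hinge at C; M_C is the redundant, and each span becomes simply supported.
Rotations at C on the released spans (each span's end-slope, ×1/EI):
  span AC: point load 47 at a = 5: Pab(L + a)/(6LEI) = 71.81/EI
  span AC: triangular load, peak 35: w₀L³/(45EI) = 168/EI
  span CE: triangular load, peak 19.5: w₀L³/(45EI) = 108.4/EI
  span CE: point load 81.2 at a = 3.78: Pab(L + b)/(6LEI) = 180.5/EI
  relative rotation θ_0 = (239.8 + 288.8)/EI = 528.6/EI
A unit hogging moment at C produces rotation L₁/(3EI) + L₂/(3EI) = 4.1/EI.
Slope continuity at C: θ_0 = M_C·4.1/EI, so M_C = 528.6/4.1 = 128.9 kip·ft (hogging).
Span AC, ΣM about A with M_C applied at C: R_C^{AC}·6 = 655 + 128.9, so R_C^{AC} = 130.7 kip and R_A = 152 − 130.7 = 21.34 kip.
Span CE, ΣM about E: R_C^{CE}·6.3 = 462.6 + 128.9, so R_C^{CE} = 93.9 kip and R_E = 142.6 − 93.9 = 48.73 kip.
R_C = 130.7 + 93.9 = 224.6 kip.

R_C = 224.6 kip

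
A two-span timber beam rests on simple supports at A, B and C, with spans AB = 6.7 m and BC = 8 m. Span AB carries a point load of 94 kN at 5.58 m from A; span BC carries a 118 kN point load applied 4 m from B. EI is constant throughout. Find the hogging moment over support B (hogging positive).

M_B = 132.9 kN·m

Insert a hinge at B; M_B is the redundant, and each span becomes simply supported.
Discontinuity in slope at B on the released structure — sum the simple-span end rotations:
  span AB: point load 94 at a = 5.58: Pab(L + a)/(6LEI) = 179.5/EI
  span BC: point load 118 at a = 4: Pab(L + b)/(6LEI) = 472/EI
  relative rotation θ_0 = (179.5 + 472)/EI = 651.5/EI
A unit hogging moment at B produces rotation L₁/(3EI) + L₂/(3EI) = 4.9/EI.
Slope continuity at B: θ_0 = M_B·4.9/EI, so M_B = 651.5/4.9 = 132.9 kN·m (hogging).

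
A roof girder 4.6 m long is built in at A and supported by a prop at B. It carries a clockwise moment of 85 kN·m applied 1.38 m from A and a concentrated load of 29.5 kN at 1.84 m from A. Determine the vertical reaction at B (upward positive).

Release the roller at B. Primary structure: cantilever fixed at A.
Free-end deflection of the primary structure under the applied loading (downward +):
  clockwise couple 85 at a = 1.38: M₀a(2L − a)/(2EI) = 458.6/EI
  point load 29.5 at a = 1.84: Pa²(3L − a)/(6EI) = 199.1/EI
  δ_0 = 657.7/EI
Flexibility coefficient — unit upward force at B: δ_{BB} = L³/(3EI) = 32.45/EI.
The prop prevents deflection at B: R_B = δ_0/δ_{BB} = 657.7/32.45 = 20.27 kN.

R_B = 20.27 kN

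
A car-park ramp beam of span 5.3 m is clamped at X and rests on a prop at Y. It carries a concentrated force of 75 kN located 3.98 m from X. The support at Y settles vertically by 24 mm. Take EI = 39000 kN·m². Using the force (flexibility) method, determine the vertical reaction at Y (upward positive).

R_Y = 28.7 kN

Take the reaction at Y as the redundant and release it; the primary structure is a cantilever fixed at X.
Downward deflection at the released point Y due to the loads:
  point load 75 at a = 3.98: Pa²(3L − a)/(6EI) = 2360/EI
Tip deflection under a unit load at Y: L³/(3EI) = 49.63/EI.
With EI = 39000 kN·m²: δ_0 = 0.060518 m and δ_{YY} = 0.001272 m/kN.
Compatibility — the beam at Y must follow the support down by 0.024 m: δ_0 − R_Y·δ_{YY} = 0.024, so R_Y = (0.060518 − 0.024)/0.001272 = 28.7 kN.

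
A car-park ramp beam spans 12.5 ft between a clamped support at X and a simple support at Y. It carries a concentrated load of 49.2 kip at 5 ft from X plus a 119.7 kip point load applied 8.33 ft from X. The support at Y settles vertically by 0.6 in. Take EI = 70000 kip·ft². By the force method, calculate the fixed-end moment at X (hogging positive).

Release the roller at Y. Primary structure: cantilever fixed at X.
Deflection at Y on the released cantilever, summing each load's contribution:
  point load 49.2 at a = 5: Pa²(3L − a)/(6EI) = 6662/EI
  point load 119.7 at a = 8.33: Pa²(3L − a)/(6EI) = 40380/EI
  δ_0 = 47043/EI
Flexibility coefficient — unit upward force at Y: δ_{YY} = L³/(3EI) = 651/EI.
With EI = 70000 kip·ft²: δ_0 = 0.67204 ft and δ_{YY} = 0.009301 ft/kip.
Compatibility — the beam at Y must follow the support down by 0.05 ft: δ_0 − R_Y·δ_{YY} = 0.05, so R_Y = (0.67204 − 0.05)/0.009301 = 66.88 kip.
Moment equilibrium about X: M_X = Σ(load moments about X) − R_Y·L = 1243 − 66.88×12.5 = 407.1 kip·ft.

M_X = 407.1 kip·ft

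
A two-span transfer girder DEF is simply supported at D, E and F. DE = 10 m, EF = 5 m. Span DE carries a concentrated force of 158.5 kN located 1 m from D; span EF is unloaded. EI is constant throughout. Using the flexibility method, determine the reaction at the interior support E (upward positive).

R_E = 31.54 kN

Insert a hinge at E; M_E is the redundant, and each span becomes simply supported.
Rotations at E on the released spans (each span's end-slope, ×1/EI):
  span DE: point load 158.5 at a = 1: Pab(L + a)/(6LEI) = 261.5/EI
  relative rotation θ_0 = (261.5 + 0)/EI = 261.5/EI
A unit hogging moment at E produces rotation L₁/(3EI) + L₂/(3EI) = 5/EI.
Compatibility: M_E·(L₁+L₂)/(3EI) = θ_0, giving M_E = 52.3 kN·m (hogging).
Span DE, ΣM about D with M_E applied at E: R_E^{DE}·10 = 158.5 + 52.3, so R_E^{DE} = 21.08 kN and R_D = 158.5 − 21.08 = 137.4 kN.
Span EF, ΣM about F: R_E^{EF}·5 = 0 + 52.3, so R_E^{EF} = 10.46 kN and R_F = 0 − 10.46 = -10.46 kN.
R_E = 21.08 + 10.46 = 31.54 kN.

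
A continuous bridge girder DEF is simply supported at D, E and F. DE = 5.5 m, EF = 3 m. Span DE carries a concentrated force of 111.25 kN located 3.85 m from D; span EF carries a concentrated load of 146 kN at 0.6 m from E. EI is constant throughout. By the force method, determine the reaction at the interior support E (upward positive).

R_E = 242.5 kN

Release continuity at E by inserting a hinge; the redundant is the internal moment M_E. The primary structure is two simply-supported spans DE and EF.
Discontinuity in slope at E on the released structure — sum the simple-span end rotations:
  span DE: point load 111.25 at a = 3.85: Pab(L + a)/(6LEI) = 200.2/EI
  span EF: point load 146 at a = 0.6: Pab(L + b)/(6LEI) = 63.07/EI
  relative rotation θ_0 = (200.2 + 63.07)/EI = 263.3/EI
A unit hogging moment at E produces rotation L₁/(3EI) + L₂/(3EI) = 2.833/EI.
Slope continuity at E: θ_0 = M_E·2.833/EI, so M_E = 263.3/2.833 = 92.93 kN·m (hogging).
Span DE, ΣM about D with M_E applied at E: R_E^{DE}·5.5 = 428.3 + 92.93, so R_E^{DE} = 94.77 kN and R_D = 111.2 − 94.77 = 16.48 kN.
Span EF, ΣM about F: R_E^{EF}·3 = 350.4 + 92.93, so R_E^{EF} = 147.8 kN and R_F = 146 − 147.8 = -1.777 kN.
R_E = 94.77 + 147.8 = 242.5 kN.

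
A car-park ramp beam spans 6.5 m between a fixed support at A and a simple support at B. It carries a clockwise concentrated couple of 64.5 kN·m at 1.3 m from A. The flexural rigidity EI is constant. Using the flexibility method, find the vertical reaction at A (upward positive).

Choose R_B as the redundant. The primary structure is the cantilever fixed at A.
Primary-structure tip deflection at B by superposition:
  clockwise couple 64.5 at a = 1.3: M₀a(2L − a)/(2EI) = 490.5/EI
Tip deflection under a unit load at B: L³/(3EI) = 91.54/EI.
Compatibility at B: δ_0 − R_B·δ_{BB} = 0, so R_B = 490.5/91.54 = 5.358 kN.
Vertical equilibrium: R_A = ΣP − R_B = 0 − 5.358 = -5.358 kN.

R_A = -5.358 kN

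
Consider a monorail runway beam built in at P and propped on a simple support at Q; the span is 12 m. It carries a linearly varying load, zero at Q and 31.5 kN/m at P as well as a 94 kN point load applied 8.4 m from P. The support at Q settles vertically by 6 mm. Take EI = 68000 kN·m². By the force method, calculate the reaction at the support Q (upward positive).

Release the roller at Q. Primary structure: cantilever fixed at P.
Primary-structure tip deflection at Q by superposition:
  triangular load, peak 31.5 at the fixed end: w₀L⁴/(30EI) = 21773/EI
  point load 94 at a = 8.4: Pa²(3L − a)/(6EI) = 30510/EI
  δ_0 = 52283/EI
Tip deflection under a unit load at Q: L³/(3EI) = 576/EI.
With EI = 68000 kN·m²: δ_0 = 0.76887 m and δ_{QQ} = 0.008471 m/kN.
Compatibility — the beam at Q must follow the support down by 0.006 m: δ_0 − R_Q·δ_{QQ} = 0.006, so R_Q = (0.76887 − 0.006)/0.008471 = 90.06 kN.

R_Q = 90.06 kN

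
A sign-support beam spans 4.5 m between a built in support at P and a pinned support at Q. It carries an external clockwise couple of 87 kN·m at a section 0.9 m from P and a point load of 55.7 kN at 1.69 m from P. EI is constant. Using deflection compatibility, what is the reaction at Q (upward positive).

Release the roller at Q. Primary structure: cantilever fixed at P.
Free-end deflection of the primary structure under the applied loading (downward +):
  clockwise couple 87 at a = 0.9: M₀a(2L − a)/(2EI) = 317.1/EI
  point load 55.7 at a = 1.69: Pa²(3L − a)/(6EI) = 313.1/EI
  δ_0 = 630.2/EI
Tip deflection under a unit load at Q: L³/(3EI) = 30.38/EI.
The prop prevents deflection at Q: R_Q = δ_0/δ_{QQ} = 630.2/30.38 = 20.75 kN.

R_Q = 20.75 kN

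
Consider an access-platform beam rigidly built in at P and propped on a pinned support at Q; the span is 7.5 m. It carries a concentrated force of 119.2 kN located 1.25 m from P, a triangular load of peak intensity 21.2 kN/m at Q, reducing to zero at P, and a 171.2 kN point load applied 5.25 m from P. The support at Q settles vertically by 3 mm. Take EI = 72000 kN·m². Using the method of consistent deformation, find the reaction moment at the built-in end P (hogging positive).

M_P = 370.2 kN·m

Remove the prop at Q; the released (primary) structure is a cantilever built in at P.
Downward deflection at the released point Q due to the loads:
  point load 119.2 at a = 1.25: Pa²(3L − a)/(6EI) = 659.6/EI
  triangular load, peak 21.2 at the free end: 11w₀L⁴/(120EI) = 6149/EI
  point load 171.2 at a = 5.25: Pa²(3L − a)/(6EI) = 13566/EI
  δ_0 = 20375/EI
Flexibility coefficient — unit upward force at Q: δ_{QQ} = L³/(3EI) = 140.6/EI.
With EI = 72000 kN·m²: δ_0 = 0.28298 m and δ_{QQ} = 0.001953 m/kN.
Compatibility — the beam at Q must follow the support down by 0.003 m: δ_0 − R_Q·δ_{QQ} = 0.003, so R_Q = (0.28298 − 0.003)/0.001953 = 143.4 kN.
Moment equilibrium about P: M_P = Σ(load moments about P) − R_Q·L = 1445 − 143.4×7.5 = 370.2 kN·m.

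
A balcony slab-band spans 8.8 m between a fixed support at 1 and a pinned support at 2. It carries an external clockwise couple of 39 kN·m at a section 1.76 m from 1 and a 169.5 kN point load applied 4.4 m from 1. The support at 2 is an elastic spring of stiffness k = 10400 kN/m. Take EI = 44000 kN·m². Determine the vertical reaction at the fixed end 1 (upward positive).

Choose R_2 as the redundant. The primary structure is the cantilever fixed at 1.
Primary-structure tip deflection at 2 by superposition:
  clockwise couple 39 at a = 1.76: M₀a(2L − a)/(2EI) = 543.6/EI
  point load 169.5 at a = 4.4: Pa²(3L − a)/(6EI) = 12032/EI
  δ_0 = 12576/EI
Flexibility coefficient — unit upward force at 2: δ_{22} = L³/(3EI) = 227.2/EI.
With EI = 44000 kN·m²: δ_0 = 0.28582 m and δ_{22} = 0.005163 m/kN.
Compatibility — the spring shortens by R_2/k under the reaction it provides: δ_0 − R_2·δ_{22} = R_2/k. With 1/k = 0.000096 m/kN, R_2 = δ_0 / (δ_{22} + 1/k) = 0.28582 / (0.005163 + 0.000096) = 54.35 kN.
Vertical equilibrium: R_1 = ΣP − R_2 = 169.5 − 54.35 = 115.2 kN.

R_1 = 115.2 kN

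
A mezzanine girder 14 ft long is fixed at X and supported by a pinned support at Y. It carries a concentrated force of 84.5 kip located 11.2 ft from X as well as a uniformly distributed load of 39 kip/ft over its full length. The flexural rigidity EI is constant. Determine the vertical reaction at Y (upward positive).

Remove the prop at Y; the released (primary) structure is a cantilever built in at X.
Free-end deflection of the primary structure under the applied loading (downward +):
  point load 84.5 at a = 11.2: Pa²(3L − a)/(6EI) = 54412/EI
  UDL 39: wL⁴/(8EI) = 187278/EI
  δ_0 = 241690/EI
Flexibility coefficient — unit upward force at Y: δ_{YY} = L³/(3EI) = 914.7/EI.
Compatibility at Y: δ_0 − R_Y·δ_{YY} = 0, so R_Y = 241690/914.7 = 264.2 kip.

R_Y = 264.2 kip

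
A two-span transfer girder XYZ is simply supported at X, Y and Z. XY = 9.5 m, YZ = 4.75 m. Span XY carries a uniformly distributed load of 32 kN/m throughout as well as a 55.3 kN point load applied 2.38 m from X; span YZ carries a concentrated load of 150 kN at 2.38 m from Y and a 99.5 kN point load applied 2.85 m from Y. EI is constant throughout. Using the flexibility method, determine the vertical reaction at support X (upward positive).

Insert a hinge at Y; M_Y is the redundant, and each span becomes simply supported.
Rotations at Y on the released spans (each span's end-slope, ×1/EI):
  span XY: UDL 32: wL³/(24EI) = 1143/EI
  span XY: point load 55.3 at a = 2.38: Pab(L + a)/(6LEI) = 195.3/EI
  span YZ: point load 150 at a = 2.38: Pab(L + b)/(6LEI) = 211.4/EI
  span YZ: point load 99.5 at a = 2.85: Pab(L + b)/(6LEI) = 125.7/EI
  relative rotation θ_0 = (1338 + 337.1)/EI = 1676/EI
A unit hogging moment at Y produces rotation L₁/(3EI) + L₂/(3EI) = 4.75/EI.
Compatibility: M_Y·(L₁+L₂)/(3EI) = θ_0, giving M_Y = 352.8 kN·m (hogging).
Span XY, ΣM about X with M_Y applied at Y: R_Y^{XY}·9.5 = 1576 + 352.8, so R_Y^{XY} = 203 kN and R_X = 359.3 − 203 = 156.3 kN.

R_X = 156.3 kN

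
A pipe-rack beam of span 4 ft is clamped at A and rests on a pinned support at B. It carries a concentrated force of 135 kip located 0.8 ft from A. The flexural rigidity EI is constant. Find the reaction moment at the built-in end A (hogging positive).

Remove the prop at B; the released (primary) structure is a cantilever built in at A.
Downward deflection at the released point B due to the loads:
  point load 135 at a = 0.8: Pa²(3L − a)/(6EI) = 161.3/EI
Tip deflection under a unit load at B: L³/(3EI) = 21.33/EI.
Compatibility at B: δ_0 − R_B·δ_{BB} = 0, so R_B = 161.3/21.33 = 7.56 kip.
Moment equilibrium about A: M_A = Σ(load moments about A) − R_B·L = 108 − 7.56×4 = 77.76 kip·ft.

M_A = 77.76 kip·ft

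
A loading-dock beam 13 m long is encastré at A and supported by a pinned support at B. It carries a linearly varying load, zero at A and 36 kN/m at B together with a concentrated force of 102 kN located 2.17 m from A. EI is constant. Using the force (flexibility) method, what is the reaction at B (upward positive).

Take the reaction at B as the redundant and release it; the primary structure is a cantilever fixed at A.
Free-end deflection of the primary structure under the applied loading (downward +):
  triangular load, peak 36 at the free end: 11w₀L⁴/(120EI) = 94251/EI
  point load 102 at a = 2.17: Pa²(3L − a)/(6EI) = 2948/EI
  δ_0 = 97200/EI
Tip deflection under a unit load at B: L³/(3EI) = 732.3/EI.
Compatibility at B: δ_0 − R_B·δ_{BB} = 0, so R_B = 97200/732.3 = 132.7 kN.

R_B = 132.7 kN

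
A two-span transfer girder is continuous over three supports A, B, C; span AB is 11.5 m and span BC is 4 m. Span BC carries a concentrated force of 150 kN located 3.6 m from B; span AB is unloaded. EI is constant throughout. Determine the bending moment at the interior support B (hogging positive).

M_B = 7.665 kN·m

Insert a hinge at B; M_B is the redundant, and each span becomes simply supported.
Rotations at B on the released spans (each span's end-slope, ×1/EI):
  span BC: point load 150 at a = 3.6: Pab(L + b)/(6LEI) = 39.6/EI
  relative rotation θ_0 = (0 + 39.6)/EI = 39.6/EI
A unit hogging moment at B produces rotation L₁/(3EI) + L₂/(3EI) = 5.167/EI.
Compatibility: M_B·(L₁+L₂)/(3EI) = θ_0, giving M_B = 7.665 kN·m (hogging).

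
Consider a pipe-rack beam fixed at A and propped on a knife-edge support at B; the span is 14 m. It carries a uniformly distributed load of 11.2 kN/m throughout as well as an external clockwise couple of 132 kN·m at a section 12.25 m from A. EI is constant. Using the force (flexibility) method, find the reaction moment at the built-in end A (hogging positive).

M_A = 211.5 kN·m

Release the roller at B. Primary structure: cantilever fixed at A.
Deflection at B on the released cantilever, summing each load's contribution:
  UDL 11.2: wL⁴/(8EI) = 53782/EI
  clockwise couple 132 at a = 12.25: M₀a(2L − a)/(2EI) = 12734/EI
  δ_0 = 66516/EI
Tip deflection under a unit load at B: L³/(3EI) = 914.7/EI.
Compatibility at B: δ_0 − R_B·δ_{BB} = 0, so R_B = 66516/914.7 = 72.72 kN.
Moment equilibrium about A: M_A = Σ(load moments about A) − R_B·L = 1230 − 72.72×14 = 211.5 kN·m.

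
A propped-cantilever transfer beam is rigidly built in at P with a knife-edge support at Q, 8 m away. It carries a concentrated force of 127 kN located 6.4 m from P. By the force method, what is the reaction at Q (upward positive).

Take the reaction at Q as the redundant and release it; the primary structure is a cantilever fixed at P.
Primary-structure tip deflection at Q by superposition:
  point load 127 at a = 6.4: Pa²(3L − a)/(6EI) = 15259/EI
Flexibility coefficient — unit upward force at Q: δ_{QQ} = L³/(3EI) = 170.7/EI.
Compatibility at Q: δ_0 − R_Q·δ_{QQ} = 0, so R_Q = 15259/170.7 = 89.41 kN.

R_Q = 89.41 kN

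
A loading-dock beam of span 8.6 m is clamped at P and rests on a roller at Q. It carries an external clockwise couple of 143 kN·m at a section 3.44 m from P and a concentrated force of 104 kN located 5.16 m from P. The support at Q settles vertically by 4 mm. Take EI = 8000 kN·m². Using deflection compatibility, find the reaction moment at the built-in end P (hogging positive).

M_P = 157.3 kN·m

Remove the prop at Q; the released (primary) structure is a cantilever built in at P.
Free-end deflection of the primary structure under the applied loading (downward +):
  clockwise couple 143 at a = 3.44: M₀a(2L − a)/(2EI) = 3384/EI
  point load 104 at a = 5.16: Pa²(3L − a)/(6EI) = 9526/EI
  δ_0 = 12910/EI
Tip deflection under a unit load at Q: L³/(3EI) = 212/EI.
With EI = 8000 kN·m²: δ_0 = 1.6137 m and δ_{QQ} = 0.026502 m/kN.
Compatibility — the beam at Q must follow the support down by 0.004 m: δ_0 − R_Q·δ_{QQ} = 0.004, so R_Q = (1.6137 − 0.004)/0.026502 = 60.74 kN.
Moment equilibrium about P: M_P = Σ(load moments about P) − R_Q·L = 679.6 − 60.74×8.6 = 157.3 kN·m.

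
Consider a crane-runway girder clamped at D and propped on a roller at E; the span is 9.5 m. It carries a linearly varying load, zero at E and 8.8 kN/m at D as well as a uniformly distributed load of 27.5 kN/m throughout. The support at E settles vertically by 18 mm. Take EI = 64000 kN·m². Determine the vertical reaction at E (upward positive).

R_E = 102.3 kN

Take the reaction at E as the redundant and release it; the primary structure is a cantilever fixed at D.
Deflection at E on the released cantilever, summing each load's contribution:
  triangular load, peak 8.8 at the fixed end: w₀L⁴/(30EI) = 2389/EI
  UDL 27.5: wL⁴/(8EI) = 27999/EI
  δ_0 = 30388/EI
Tip deflection under a unit load at E: L³/(3EI) = 285.8/EI.
With EI = 64000 kN·m²: δ_0 = 0.47481 m and δ_{EE} = 0.004465 m/kN.
Compatibility — the beam at E must follow the support down by 0.018 m: δ_0 − R_E·δ_{EE} = 0.018, so R_E = (0.47481 − 0.018)/0.004465 = 102.3 kN.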